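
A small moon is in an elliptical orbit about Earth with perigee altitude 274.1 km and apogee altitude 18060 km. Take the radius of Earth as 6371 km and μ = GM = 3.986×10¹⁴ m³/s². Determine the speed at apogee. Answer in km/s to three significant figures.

r_p = 6371 + 274.1 = 6645.1 km = 6.6451×10⁶ m.
r_a = 6371 + 18060 = 24431 km = 2.4431×10⁷ m.
Semi-major axis a = (r_p + r_a)/2 = 15538 km = 1.554×10⁷ m.
Vis-viva: v² = μ(2/r − 1/a) = 3.986×10¹⁴ × (8.186×10⁻⁸ − 6.436×10⁻⁸) = 6.978×10⁶ m²/s².
v = 2641 m/s = 2.641 km/s.

v ≈ 2.64 km/s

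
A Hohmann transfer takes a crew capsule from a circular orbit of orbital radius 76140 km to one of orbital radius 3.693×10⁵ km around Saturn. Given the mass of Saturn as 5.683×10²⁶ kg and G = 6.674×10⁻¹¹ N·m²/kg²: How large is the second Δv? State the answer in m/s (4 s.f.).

μ = GM = 6.674×10⁻¹¹ × 5.683×10²⁶ = 3.793×10¹⁶ m³/s².
r₁ = 76140 km = 7.614×10⁷ m.
r₂ = 3.693×10⁵ km = 3.693×10⁸ m.
Transfer ellipse a_t = (r₁ + r₂)/2 = 2.227×10⁸ m.
At r₁: circular v_c1 = √(μ/r₁) = 22320 m/s; transfer-perikrone v_p = √[μ(2/r₁ − 1/a_t)] = 28740 m/s.
At r₂: circular v_c2 = √(μ/r₂) = 10130 m/s; transfer-apokrone v_a = √[μ(2/r₂ − 1/a_t)] = 5925 m/s.
Δv₂ = v_c2 − v_a = 4209 m/s.

Δv ≈ 4209 m/s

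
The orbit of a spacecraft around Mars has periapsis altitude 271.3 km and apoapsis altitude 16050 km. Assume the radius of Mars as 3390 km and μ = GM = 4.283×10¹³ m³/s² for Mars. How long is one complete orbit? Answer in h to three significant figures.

T ≈ 10.5 h

r_p = 3390 + 271.3 = 3661.3 km = 3.6613×10⁶ m.
r_a = 3390 + 16050 = 19440 km = 1.9440×10⁷ m.
Semi-major axis a = (r_p + r_a)/2 = (3661.3 + 19440)/2 = 11551 km = 1.155×10⁷ m.
By Kepler's third law T = 2π√(a³/μ) = 2π × 5.998×10³ = 3.769×10⁴ s.
= 10.47 h.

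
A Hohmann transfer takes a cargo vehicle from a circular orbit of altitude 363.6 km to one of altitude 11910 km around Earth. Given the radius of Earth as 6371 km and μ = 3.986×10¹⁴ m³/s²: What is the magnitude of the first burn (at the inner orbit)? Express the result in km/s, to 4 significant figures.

r₁ = 6371 + 363.6 = 6734.6 km = 6.7346×10⁶ m.
r₂ = 6371 + 11910 = 18281 km = 1.8281×10⁷ m.
Transfer ellipse a_t = (r₁ + r₂)/2 = 1.251×10⁷ m.
At r₁: circular v_c1 = √(μ/r₁) = 7693 m/s; transfer-perigee v_p = √[μ(2/r₁ − 1/a_t)] = 9301 m/s.
Δv₁ = v_p − v_c1 = 1608 m/s.
= 1.608 km/s.

Δv ≈ 1.608 km/s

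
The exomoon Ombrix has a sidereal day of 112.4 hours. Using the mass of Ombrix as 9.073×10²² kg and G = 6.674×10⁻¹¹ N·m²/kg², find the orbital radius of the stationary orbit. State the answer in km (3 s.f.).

r_sync ≈ 29300 km

μ = GM = 6.674×10⁻¹¹ × 9.073×10²² = 6.055×10¹² m³/s².
T = 112.4 hours = 4.046×10⁵ s.
A synchronous orbit has period T, so by Kepler's third law a = (μT²/4π²)^(1/3).
μT²/4π² = 6.055×10¹² × (4.046×10⁵)² / 39.48 = 2.511×10²² m³.
a = 2.928×10⁷ m = 29285 km.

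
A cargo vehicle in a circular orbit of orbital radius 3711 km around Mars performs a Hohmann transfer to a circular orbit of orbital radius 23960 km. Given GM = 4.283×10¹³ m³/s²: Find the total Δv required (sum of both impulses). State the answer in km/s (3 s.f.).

r₁ = 3711 km = 3.711×10⁶ m.
r₂ = 23960 km = 2.396×10⁷ m.
Transfer ellipse a_t = (r₁ + r₂)/2 = 1.384×10⁷ m.
At r₁: circular v_c1 = √(μ/r₁) = 3397 m/s; transfer-periapsis v_p = √[μ(2/r₁ − 1/a_t)] = 4471 m/s.
Δv₁ = v_p − v_c1 = 1073 m/s.
At r₂: circular v_c2 = √(μ/r₂) = 1337 m/s; transfer-apoapsis v_a = √[μ(2/r₂ − 1/a_t)] = 692.4 m/s.
Δv₂ = v_c2 − v_a = 644.6 m/s.
Total Δv = Δv₁ + Δv₂ = 1718 m/s = 1.718 km/s.

Δv_total ≈ 1.72 km/s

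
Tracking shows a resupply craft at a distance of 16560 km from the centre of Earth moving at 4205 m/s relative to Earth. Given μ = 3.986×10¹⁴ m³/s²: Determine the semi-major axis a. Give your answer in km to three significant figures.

a ≈ 13100 km

r = 1.656×10⁷ m.
Specific orbital energy ε = v²/2 − μ/r = (4205)²/2 − 3.986×10¹⁴/1.656×10⁷ = -1.523×10⁷ J/kg.
Since ε = −μ/(2a), a = −μ/(2ε) = 1.309×10⁷ m = 13087 km.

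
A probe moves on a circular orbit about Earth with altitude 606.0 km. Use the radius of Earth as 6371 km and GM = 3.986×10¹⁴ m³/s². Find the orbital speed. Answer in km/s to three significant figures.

r = 6371 + 606.0 = 6977.0 km = 6.9770×10⁶ m.
For a circular orbit v = √(μ/r) = √(3.986×10¹⁴ / 6.977×10⁶) = √(5.713×10⁷) = 7558 m/s.
That is 7.558 km/s.

v ≈ 7.56 km/s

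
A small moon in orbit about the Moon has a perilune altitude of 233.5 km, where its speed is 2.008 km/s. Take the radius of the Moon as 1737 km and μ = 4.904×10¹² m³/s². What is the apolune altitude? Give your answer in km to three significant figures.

apolune altitude ≈ 6670 km

r_p = 1737 + 233.5 = 1970.5 km = 1.970×10⁶ m.
Specific energy ε = v²/2 − μ/r = -4.727×10⁵ J/kg, so a = −μ/(2ε) = 5.187×10⁶ m.
The apsides satisfy r_p + r_a = 2a, so the apolune radius is 2a − r_p = 8.404×10⁶ m = 8404.5 km.
Apolune altitude = 8404.5 − 1737 = 6667.5 km.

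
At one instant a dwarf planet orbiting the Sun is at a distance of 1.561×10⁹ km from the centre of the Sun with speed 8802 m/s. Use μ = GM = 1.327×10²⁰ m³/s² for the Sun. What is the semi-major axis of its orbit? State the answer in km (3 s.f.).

a ≈ 1.43×10⁹ km

r = 1.561×10¹² m.
Vis-viva rearranged: 1/a = 2/r − v²/μ = 1.281×10⁻¹² − 5.838×10⁻¹³ = 6.974×10⁻¹³ m⁻¹.
a = 1.434×10¹² m = 1.4339×10⁹ km.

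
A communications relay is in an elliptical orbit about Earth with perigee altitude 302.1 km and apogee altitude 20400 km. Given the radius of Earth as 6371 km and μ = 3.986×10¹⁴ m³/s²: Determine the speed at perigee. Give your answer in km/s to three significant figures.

v ≈ 9.78 km/s

r_p = 6371 + 302.1 = 6673.1 km = 6.6731×10⁶ m.
r_a = 6371 + 20400 = 26771 km = 2.6771×10⁷ m.
Semi-major axis a = (r_p + r_a)/2 = 16722 km = 1.672×10⁷ m.
Vis-viva: v² = μ(2/r − 1/a) = 3.986×10¹⁴ × (2.997×10⁻⁷ − 5.980×10⁻⁸) = 9.563×10⁷ m²/s².
v = 9779 m/s = 9.779 km/s.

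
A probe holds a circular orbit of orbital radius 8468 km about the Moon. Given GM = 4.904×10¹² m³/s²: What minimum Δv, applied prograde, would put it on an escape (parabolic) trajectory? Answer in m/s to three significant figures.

Δv ≈ 315 m/s

r = 8468 km = 8.468×10⁶ m.
Circular speed v_c = √(μ/r) = 761.0 m/s.
Escape speed v_esc = √(2μ/r) = √2 × v_c = 1076 m/s.
Δv = v_esc − v_c = 315.2 m/s.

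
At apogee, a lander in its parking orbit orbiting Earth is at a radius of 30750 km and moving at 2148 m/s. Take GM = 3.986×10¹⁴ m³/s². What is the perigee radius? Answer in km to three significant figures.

perigee radius ≈ 6660 km

r_a = 3.075×10⁷ m.
Specific energy ε = v²/2 − μ/r = -1.066×10⁷ J/kg, so a = −μ/(2ε) = 1.870×10⁷ m.
The apsides satisfy r_p + r_a = 2a, so the perigee radius is 2a − r_a = 6.657×10⁶ m = 6657.4 km.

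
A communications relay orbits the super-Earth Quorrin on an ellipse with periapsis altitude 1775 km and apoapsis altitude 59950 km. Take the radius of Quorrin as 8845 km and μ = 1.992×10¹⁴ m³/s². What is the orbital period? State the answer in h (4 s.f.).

r_p = 8845 + 1775 = 10620 km = 1.0620×10⁷ m.
r_a = 8845 + 59950 = 68795 km = 6.8795×10⁷ m.
Semi-major axis a = (r_p + r_a)/2 = (10620 + 68795)/2 = 39708 km = 3.971×10⁷ m.
By Kepler's third law T = 2π√(a³/μ) = 2π × 1.773×10⁴ = 1.114×10⁵ s.
= 30.94 h.

T ≈ 30.94 h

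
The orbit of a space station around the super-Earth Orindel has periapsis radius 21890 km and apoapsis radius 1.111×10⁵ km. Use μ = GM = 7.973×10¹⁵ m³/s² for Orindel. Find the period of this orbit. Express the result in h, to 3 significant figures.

T ≈ 10.6 h

Semi-major axis a = (r_p + r_a)/2 = (21890 + 1.1110×10⁵)/2 = 66495 km = 6.650×10⁷ m.
By Kepler's third law T = 2π√(a³/μ) = 2π × 6.073×10³ = 3.816×10⁴ s.
= 10.60 h.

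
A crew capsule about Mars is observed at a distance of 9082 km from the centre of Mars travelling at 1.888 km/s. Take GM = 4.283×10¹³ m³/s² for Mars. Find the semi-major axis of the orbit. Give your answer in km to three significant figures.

r = 9.082×10⁶ m.
Specific orbital energy ε = v²/2 − μ/r = (1888)²/2 − 4.283×10¹³/9.082×10⁶ = -2.934×10⁶ J/kg.
Since ε = −μ/(2a), a = −μ/(2ε) = 7.300×10⁶ m = 7299.8 km.

a ≈ 7300 km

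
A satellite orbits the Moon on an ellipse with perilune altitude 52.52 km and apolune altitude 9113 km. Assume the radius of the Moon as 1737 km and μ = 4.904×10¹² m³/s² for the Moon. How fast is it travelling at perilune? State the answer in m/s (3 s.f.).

r_p = 1737 + 52.52 = 1789.5 km = 1.7895×10⁶ m.
r_a = 1737 + 9113 = 10850 km = 1.0850×10⁷ m.
Semi-major axis a = (r_p + r_a)/2 = 6319.8 km = 6.320×10⁶ m.
Vis-viva: v² = μ(2/r − 1/a) = 4.904×10¹² × (1.118×10⁻⁶ − 1.582×10⁻⁷) = 4.705×10⁶ m²/s².
v = 2169 m/s.

v ≈ 2170 m/s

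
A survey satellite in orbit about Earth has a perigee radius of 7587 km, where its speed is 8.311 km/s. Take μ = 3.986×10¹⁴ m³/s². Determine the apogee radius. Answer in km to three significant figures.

r_p = 7.587×10⁶ m.
Specific energy ε = v²/2 − μ/r = -1.800×10⁷ J/kg, so a = −μ/(2ε) = 1.107×10⁷ m.
The apsides satisfy r_p + r_a = 2a, so the apogee radius is 2a − r_p = 1.456×10⁷ m = 14556 km.

apogee radius ≈ 14600 km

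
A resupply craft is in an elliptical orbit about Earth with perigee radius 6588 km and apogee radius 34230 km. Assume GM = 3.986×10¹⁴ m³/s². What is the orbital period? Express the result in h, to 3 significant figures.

T ≈ 8.06 h

Semi-major axis a = (r_p + r_a)/2 = (6588.0 + 34230)/2 = 20409 km = 2.041×10⁷ m.
By Kepler's third law T = 2π√(a³/μ) = 2π × 4.618×10³ = 2.902×10⁴ s.
= 8.060 h.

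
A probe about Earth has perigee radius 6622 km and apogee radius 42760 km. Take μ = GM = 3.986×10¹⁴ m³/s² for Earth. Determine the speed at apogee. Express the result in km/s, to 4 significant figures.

v ≈ 1.581 km/s

Semi-major axis a = (r_p + r_a)/2 = 24691 km = 2.469×10⁷ m.
Vis-viva: v² = μ(2/r − 1/a) = 3.986×10¹⁴ × (4.677×10⁻⁸ − 4.050×10⁻⁸) = 2.500×10⁶ m²/s².
v = 1581 m/s = 1.581 km/s.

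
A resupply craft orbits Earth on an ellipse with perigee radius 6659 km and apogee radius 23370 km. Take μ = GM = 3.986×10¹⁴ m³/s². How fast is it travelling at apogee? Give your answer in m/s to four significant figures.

v ≈ 2750 m/s

Semi-major axis a = (r_p + r_a)/2 = 15014 km = 1.501×10⁷ m.
Vis-viva: v² = μ(2/r − 1/a) = 3.986×10¹⁴ × (8.558×10⁻⁸ − 6.660×10⁻⁸) = 7.564×10⁶ m²/s².
v = 2750 m/s.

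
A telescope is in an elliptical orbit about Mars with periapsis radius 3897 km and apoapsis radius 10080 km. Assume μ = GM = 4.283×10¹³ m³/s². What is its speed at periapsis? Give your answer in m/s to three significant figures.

Semi-major axis a = (r_p + r_a)/2 = 6988.5 km = 6.988×10⁶ m.
Vis-viva: v² = μ(2/r − 1/a) = 4.283×10¹³ × (5.132×10⁻⁷ − 1.431×10⁻⁷) = 1.585×10⁷ m²/s².
v = 3982 m/s.

v ≈ 3980 m/s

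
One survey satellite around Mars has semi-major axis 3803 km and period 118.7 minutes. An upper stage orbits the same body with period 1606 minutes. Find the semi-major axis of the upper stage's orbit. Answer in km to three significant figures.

a₂ ≈ 21600 km

Kepler's third law: a³ ∝ T², so a₂ = a₁ (T₂/T₁)^(2/3).
T₂/T₁ = 13.53, (T₂/T₁)^(2/3) = 5.678.
a₂ = 3803 × 5.678 = 21590 km.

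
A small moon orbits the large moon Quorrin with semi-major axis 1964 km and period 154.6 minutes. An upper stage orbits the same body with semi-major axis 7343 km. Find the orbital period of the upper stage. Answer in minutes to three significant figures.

T₂ ≈ 1120 minutes

Kepler's third law: T² ∝ a³, so T₂ = T₁ (a₂/a₁)^(3/2).
a₂/a₁ = 3.739, (a₂/a₁)^(3/2) = 7.229.
T₂ = 154.6 × 7.229 = 1118 minutes.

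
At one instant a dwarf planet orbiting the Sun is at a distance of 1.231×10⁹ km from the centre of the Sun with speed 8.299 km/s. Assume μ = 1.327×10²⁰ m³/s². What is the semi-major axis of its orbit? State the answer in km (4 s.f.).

r = 1.231×10¹² m.
Vis-viva rearranged: 1/a = 2/r − v²/μ = 1.625×10⁻¹² − 5.190×10⁻¹³ = 1.106×10⁻¹² m⁻¹.
a = 9.044×10¹¹ m = 9.0442×10⁸ km.

a ≈ 9.044×10⁸ km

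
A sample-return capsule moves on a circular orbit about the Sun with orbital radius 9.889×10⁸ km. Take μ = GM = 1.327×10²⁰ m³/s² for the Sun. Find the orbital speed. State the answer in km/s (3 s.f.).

v ≈ 11.6 km/s

r = 9.889×10⁸ km = 9.889×10¹¹ m.
For a circular orbit v = √(μ/r) = √(1.327×10²⁰ / 9.889×10¹¹) = √(1.342×10⁸) = 11580 m/s.
That is 11.58 km/s.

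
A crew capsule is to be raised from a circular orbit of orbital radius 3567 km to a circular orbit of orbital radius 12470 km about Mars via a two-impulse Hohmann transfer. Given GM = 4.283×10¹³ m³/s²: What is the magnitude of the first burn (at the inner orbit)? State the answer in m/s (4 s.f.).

r₁ = 3567 km = 3.567×10⁶ m.
r₂ = 12470 km = 1.247×10⁷ m.
Transfer ellipse a_t = (r₁ + r₂)/2 = 8.018×10⁶ m.
At r₁: circular v_c1 = √(μ/r₁) = 3465 m/s; transfer-periapsis v_p = √[μ(2/r₁ − 1/a_t)] = 4321 m/s.
Δv₁ = v_p − v_c1 = 856.1 m/s.

Δv ≈ 856.1 m/s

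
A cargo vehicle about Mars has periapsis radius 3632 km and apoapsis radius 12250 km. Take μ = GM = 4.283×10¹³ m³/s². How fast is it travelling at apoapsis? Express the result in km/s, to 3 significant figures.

Semi-major axis a = (r_p + r_a)/2 = 7941.0 km = 7.941×10⁶ m.
Vis-viva: v² = μ(2/r − 1/a) = 4.283×10¹³ × (1.633×10⁻⁷ − 1.259×10⁻⁷) = 1.599×10⁶ m²/s².
v = 1265 m/s = 1.265 km/s.

v ≈ 1.26 km/s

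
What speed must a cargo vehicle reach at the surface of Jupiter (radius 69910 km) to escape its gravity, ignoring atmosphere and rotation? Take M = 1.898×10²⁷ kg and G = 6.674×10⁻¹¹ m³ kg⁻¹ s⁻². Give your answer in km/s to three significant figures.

μ = GM = 6.674×10⁻¹¹ × 1.898×10²⁷ = 1.267×10¹⁷ m³/s².
r = R = 6.991×10⁷ m.
Escape speed v_esc = √(2μ/r) = √(2 × 1.267×10¹⁷ / 6.991×10⁷) = √(3.624×10⁹) = 60200 m/s.
= 60.20 km/s.

v_esc ≈ 60.2 km/s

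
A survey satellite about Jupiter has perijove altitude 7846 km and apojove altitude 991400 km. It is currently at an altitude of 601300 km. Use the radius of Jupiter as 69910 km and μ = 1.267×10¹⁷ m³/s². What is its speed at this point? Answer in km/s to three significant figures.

r_p = 69910 + 7846 = 77756 km = 7.7756×10⁷ m.
r_a = 69910 + 991400 = 1061300 km = 1.0613×10⁹ m.
r = 69910 + 601300 = 6.7121×10⁵ km = 6.712×10⁸ m.
Semi-major axis a = (r_p + r_a)/2 = 5.6953×10⁵ km = 5.695×10⁸ m.
Vis-viva: v² = μ(2/r − 1/a) = 1.267×10¹⁷ × (2.980×10⁻⁹ − 1.756×10⁻⁹) = 1.551×10⁸ m²/s².
v = 12450 m/s = 12.45 km/s.

v ≈ 12.5 km/s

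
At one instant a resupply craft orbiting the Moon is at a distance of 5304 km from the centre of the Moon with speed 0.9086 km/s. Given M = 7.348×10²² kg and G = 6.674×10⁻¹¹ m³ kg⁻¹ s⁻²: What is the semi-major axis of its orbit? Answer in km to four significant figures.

a ≈ 4791 km

μ = GM = 6.674×10⁻¹¹ × 7.348×10²² = 4.904×10¹² m³/s².
r = 5.304×10⁶ m.
Specific orbital energy ε = v²/2 − μ/r = (908.6)²/2 − 4.904×10¹²/5.304×10⁶ = -5.118×10⁵ J/kg.
Since ε = −μ/(2a), a = −μ/(2ε) = 4.791×10⁶ m = 4790.8 km.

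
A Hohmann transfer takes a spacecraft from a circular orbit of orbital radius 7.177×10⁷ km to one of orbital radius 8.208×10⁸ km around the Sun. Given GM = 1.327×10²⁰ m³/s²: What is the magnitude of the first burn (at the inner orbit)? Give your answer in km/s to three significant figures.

Δv ≈ 15.3 km/s

r₁ = 7.177×10⁷ km = 7.177×10¹⁰ m.
r₂ = 8.208×10⁸ km = 8.208×10¹¹ m.
Transfer ellipse a_t = (r₁ + r₂)/2 = 4.463×10¹¹ m.
At r₁: circular v_c1 = √(μ/r₁) = 43000 m/s; transfer-perihelion v_p = √[μ(2/r₁ − 1/a_t)] = 58310 m/s.
Δv₁ = v_p − v_c1 = 15310 m/s.
= 15.31 km/s.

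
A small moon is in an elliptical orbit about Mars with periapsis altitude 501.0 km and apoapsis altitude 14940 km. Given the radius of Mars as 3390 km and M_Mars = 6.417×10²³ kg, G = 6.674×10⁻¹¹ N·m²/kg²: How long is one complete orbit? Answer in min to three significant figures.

T ≈ 593 min

μ = GM = 6.674×10⁻¹¹ × 6.417×10²³ = 4.283×10¹³ m³/s².
r_p = 3390 + 501.0 = 3891.0 km = 3.8910×10⁶ m.
r_a = 3390 + 14940 = 18330 km = 1.8330×10⁷ m.
Semi-major axis a = (r_p + r_a)/2 = (3891.0 + 18330)/2 = 11110 km = 1.111×10⁷ m.
By Kepler's third law T = 2π√(a³/μ) = 2π × 5.659×10³ = 3.556×10⁴ s.
= 592.6 min.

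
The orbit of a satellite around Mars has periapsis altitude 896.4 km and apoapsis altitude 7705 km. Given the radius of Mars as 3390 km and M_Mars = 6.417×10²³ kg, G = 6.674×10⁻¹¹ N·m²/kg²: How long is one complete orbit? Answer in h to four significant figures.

μ = GM = 6.674×10⁻¹¹ × 6.417×10²³ = 4.283×10¹³ m³/s².
r_p = 3390 + 896.4 = 4286.4 km = 4.2864×10⁶ m.
r_a = 3390 + 7705 = 11095 km = 1.1095×10⁷ m.
Semi-major axis a = (r_p + r_a)/2 = (4286.4 + 11095)/2 = 7690.7 km = 7.691×10⁶ m.
By Kepler's third law T = 2π√(a³/μ) = 2π × 3.259×10³ = 2.048×10⁴ s.
= 5.688 h.

T ≈ 5.688 h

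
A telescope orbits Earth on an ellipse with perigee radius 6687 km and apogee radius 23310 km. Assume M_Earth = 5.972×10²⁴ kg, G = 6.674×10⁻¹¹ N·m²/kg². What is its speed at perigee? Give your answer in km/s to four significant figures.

μ = GM = 6.674×10⁻¹¹ × 5.972×10²⁴ = 3.986×10¹⁴ m³/s².
Semi-major axis a = (r_p + r_a)/2 = 14998 km = 1.500×10⁷ m.
Vis-viva: v² = μ(2/r − 1/a) = 3.986×10¹⁴ × (2.991×10⁻⁷ − 6.667×10⁻⁸) = 9.263×10⁷ m²/s².
v = 9625 m/s = 9.625 km/s.

v ≈ 9.625 km/s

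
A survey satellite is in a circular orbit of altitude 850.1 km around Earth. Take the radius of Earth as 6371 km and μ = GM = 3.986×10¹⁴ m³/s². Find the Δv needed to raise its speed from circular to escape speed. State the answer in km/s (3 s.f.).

Δv ≈ 3.08 km/s

r = 6371 + 850.1 = 7221.1 km = 7.2211×10⁶ m.
Circular speed v_c = √(μ/r) = 7430 m/s.
Escape speed v_esc = √(2μ/r) = √2 × v_c = 10510 m/s.
Δv = v_esc − v_c = 3077 m/s = 3.077 km/s.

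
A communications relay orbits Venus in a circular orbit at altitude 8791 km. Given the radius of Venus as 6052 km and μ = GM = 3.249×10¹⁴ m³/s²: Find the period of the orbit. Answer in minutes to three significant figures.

r = 6052 + 8791 = 14843 km = 1.4843×10⁷ m.
Kepler's third law: T = 2π√(r³/μ) = 2π√((1.484×10⁷)³ / 3.249×10¹⁴).
r³/μ = 1.007×10⁷ s², so T = 2π × 3.173×10³ = 1.993×10⁴ s.
Converting: 1.993×10⁴ s ÷ 60.00 = 332.2 minutes.

T ≈ 332 minutes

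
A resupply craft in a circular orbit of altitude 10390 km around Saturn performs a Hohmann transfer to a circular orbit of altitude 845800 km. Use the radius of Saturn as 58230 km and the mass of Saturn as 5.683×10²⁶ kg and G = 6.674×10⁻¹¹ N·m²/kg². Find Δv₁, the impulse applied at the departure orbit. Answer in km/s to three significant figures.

μ = GM = 6.674×10⁻¹¹ × 5.683×10²⁶ = 3.793×10¹⁶ m³/s².
r₁ = 58230 + 10390 = 68620 km = 6.8620×10⁷ m.
r₂ = 58230 + 845800 = 904030 km = 9.0403×10⁸ m.
Transfer ellipse a_t = (r₁ + r₂)/2 = 4.863×10⁸ m.
At r₁: circular v_c1 = √(μ/r₁) = 23510 m/s; transfer-perikrone v_p = √[μ(2/r₁ − 1/a_t)] = 32050 m/s.
Δv₁ = v_p − v_c1 = 8544 m/s.
= 8.544 km/s.

Δv ≈ 8.54 km/s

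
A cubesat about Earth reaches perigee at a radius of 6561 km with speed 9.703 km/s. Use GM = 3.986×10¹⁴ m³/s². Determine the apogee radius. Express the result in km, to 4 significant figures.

apogee radius ≈ 22580 km

r_p = 6.561×10⁶ m.
Specific energy ε = v²/2 − μ/r = -1.368×10⁷ J/kg, so a = −μ/(2ε) = 1.457×10⁷ m.
The apsides satisfy r_p + r_a = 2a, so the apogee radius is 2a − r_p = 2.258×10⁷ m = 22579 km.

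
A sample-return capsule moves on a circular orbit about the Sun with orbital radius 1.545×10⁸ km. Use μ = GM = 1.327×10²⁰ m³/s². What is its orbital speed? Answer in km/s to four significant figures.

v ≈ 29.31 km/s

r = 1.545×10⁸ km = 1.545×10¹¹ m.
For a circular orbit v = √(μ/r) = √(1.327×10²⁰ / 1.545×10¹¹) = √(8.589×10⁸) = 29310 m/s.
That is 29.31 km/s.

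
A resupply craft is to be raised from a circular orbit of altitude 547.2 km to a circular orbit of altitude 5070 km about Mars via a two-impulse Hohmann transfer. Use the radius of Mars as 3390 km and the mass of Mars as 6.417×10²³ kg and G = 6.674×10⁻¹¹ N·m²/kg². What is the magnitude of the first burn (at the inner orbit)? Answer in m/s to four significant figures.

Δv ≈ 554.9 m/s

μ = GM = 6.674×10⁻¹¹ × 6.417×10²³ = 4.283×10¹³ m³/s².
r₁ = 3390 + 547.2 = 3937.2 km = 3.9372×10⁶ m.
r₂ = 3390 + 5070 = 8460.0 km = 8.4600×10⁶ m.
Transfer ellipse a_t = (r₁ + r₂)/2 = 6.199×10⁶ m.
At r₁: circular v_c1 = √(μ/r₁) = 3298 m/s; transfer-periapsis v_p = √[μ(2/r₁ − 1/a_t)] = 3853 m/s.
Δv₁ = v_p − v_c1 = 554.9 m/s.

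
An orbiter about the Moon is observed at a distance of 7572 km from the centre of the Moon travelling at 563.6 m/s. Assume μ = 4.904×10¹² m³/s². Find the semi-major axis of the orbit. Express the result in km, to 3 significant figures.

r = 7.572×10⁶ m.
Vis-viva rearranged: 1/a = 2/r − v²/μ = 2.641×10⁻⁷ − 6.477×10⁻⁸ = 1.994×10⁻⁷ m⁻¹.
a = 5.016×10⁶ m = 5016.1 km.

a ≈ 5020 km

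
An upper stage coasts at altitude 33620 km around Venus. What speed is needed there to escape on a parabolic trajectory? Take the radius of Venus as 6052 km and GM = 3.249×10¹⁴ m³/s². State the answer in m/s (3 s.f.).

v_esc ≈ 4050 m/s

r = 6052 + 33620 = 39672 km = 3.9672×10⁷ m.
Escape speed v_esc = √(2μ/r) = √(2 × 3.249×10¹⁴ / 3.967×10⁷) = √(1.638×10⁷) = 4047 m/s.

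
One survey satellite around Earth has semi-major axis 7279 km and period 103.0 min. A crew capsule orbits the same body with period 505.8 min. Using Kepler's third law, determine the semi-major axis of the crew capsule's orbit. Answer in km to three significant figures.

Kepler's third law: a³ ∝ T², so a₂ = a₁ (T₂/T₁)^(2/3).
T₂/T₁ = 4.911, (T₂/T₁)^(2/3) = 2.889.
a₂ = 7279 × 2.889 = 21030 km.

a₂ ≈ 21000 km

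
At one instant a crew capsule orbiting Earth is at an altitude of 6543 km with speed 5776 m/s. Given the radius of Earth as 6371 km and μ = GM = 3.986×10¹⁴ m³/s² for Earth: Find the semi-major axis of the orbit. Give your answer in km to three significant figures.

r = 6371 + 6543 = 12914 km = 1.291×10⁷ m.
Specific orbital energy ε = v²/2 − μ/r = (5776)²/2 − 3.986×10¹⁴/1.291×10⁷ = -1.418×10⁷ J/kg.
Since ε = −μ/(2a), a = −μ/(2ε) = 1.405×10⁷ m = 14050 km.

a ≈ 14100 km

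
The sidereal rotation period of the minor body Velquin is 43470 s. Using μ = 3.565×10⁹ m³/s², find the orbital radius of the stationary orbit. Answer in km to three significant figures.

A synchronous orbit has period T, so by Kepler's third law a = (μT²/4π²)^(1/3).
μT²/4π² = 3.565×10⁹ × (4.347×10⁴)² / 39.48 = 1.706×10¹⁷ m³.
a = 5.547×10⁵ m = 554.66 km.

r_sync ≈ 555 km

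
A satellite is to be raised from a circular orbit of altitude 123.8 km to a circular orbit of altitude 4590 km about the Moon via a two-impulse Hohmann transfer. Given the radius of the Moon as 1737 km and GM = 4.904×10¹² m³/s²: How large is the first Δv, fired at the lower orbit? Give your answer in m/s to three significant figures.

r₁ = 1737 + 123.8 = 1860.8 km = 1.8608×10⁶ m.
r₂ = 1737 + 4590 = 6327.0 km = 6.3270×10⁶ m.
Transfer ellipse a_t = (r₁ + r₂)/2 = 4.094×10⁶ m.
At r₁: circular v_c1 = √(μ/r₁) = 1623 m/s; transfer-perilune v_p = √[μ(2/r₁ − 1/a_t)] = 2018 m/s.
Δv₁ = v_p − v_c1 = 394.8 m/s.

Δv ≈ 395 m/s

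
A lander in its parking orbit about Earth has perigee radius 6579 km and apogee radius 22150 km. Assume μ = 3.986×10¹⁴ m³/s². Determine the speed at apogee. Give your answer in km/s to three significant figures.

Semi-major axis a = (r_p + r_a)/2 = 14364 km = 1.436×10⁷ m.
Vis-viva: v² = μ(2/r − 1/a) = 3.986×10¹⁴ × (9.029×10⁻⁸ − 6.962×10⁻⁸) = 8.242×10⁶ m²/s².
v = 2871 m/s = 2.871 km/s.

v ≈ 2.87 km/s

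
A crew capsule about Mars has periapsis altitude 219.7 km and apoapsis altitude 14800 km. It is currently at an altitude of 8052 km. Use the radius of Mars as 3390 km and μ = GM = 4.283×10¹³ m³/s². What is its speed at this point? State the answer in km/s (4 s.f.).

v ≈ 1.886 km/s

r_p = 3390 + 219.7 = 3609.7 km = 3.6097×10⁶ m.
r_a = 3390 + 14800 = 18190 km = 1.8190×10⁷ m.
r = 3390 + 8052 = 11442 km = 1.144×10⁷ m.
Semi-major axis a = (r_p + r_a)/2 = 10900 km = 1.090×10⁷ m.
Vis-viva: v² = μ(2/r − 1/a) = 4.283×10¹³ × (1.748×10⁻⁷ − 9.174×10⁻⁸) = 3.557×10⁶ m²/s².
v = 1886 m/s = 1.886 km/s.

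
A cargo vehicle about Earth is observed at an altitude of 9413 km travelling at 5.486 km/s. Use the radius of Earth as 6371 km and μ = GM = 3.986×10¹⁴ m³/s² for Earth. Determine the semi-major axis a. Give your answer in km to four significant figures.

a ≈ 19530 km

r = 6371 + 9413 = 15784 km = 1.578×10⁷ m.
Vis-viva rearranged: 1/a = 2/r − v²/μ = 1.267×10⁻⁷ − 7.550×10⁻⁸ = 5.121×10⁻⁸ m⁻¹.
a = 1.953×10⁷ m = 19529 km.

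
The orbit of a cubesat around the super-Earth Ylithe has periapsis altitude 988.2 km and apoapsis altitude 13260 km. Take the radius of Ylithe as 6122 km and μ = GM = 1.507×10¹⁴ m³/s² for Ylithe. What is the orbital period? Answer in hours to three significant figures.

r_p = 6122 + 988.2 = 7110.2 km = 7.1102×10⁶ m.
r_a = 6122 + 13260 = 19382 km = 1.9382×10⁷ m.
Semi-major axis a = (r_p + r_a)/2 = (7110.2 + 19382)/2 = 13246 km = 1.325×10⁷ m.
By Kepler's third law T = 2π√(a³/μ) = 2π × 3.927×10³ = 2.467×10⁴ s.
= 6.854 hours.

T ≈ 6.85 hours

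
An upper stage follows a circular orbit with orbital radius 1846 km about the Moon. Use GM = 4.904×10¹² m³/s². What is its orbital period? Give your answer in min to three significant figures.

r = 1846 km = 1.846×10⁶ m.
Kepler's third law: T = 2π√(r³/μ) = 2π√((1.846×10⁶)³ / 4.904×10¹²).
r³/μ = 1.283×10⁶ s², so T = 2π × 1.133×10³ = 7.116×10³ s.
Converting: 7.116×10³ s ÷ 60.00 = 118.6 min.

T ≈ 119 min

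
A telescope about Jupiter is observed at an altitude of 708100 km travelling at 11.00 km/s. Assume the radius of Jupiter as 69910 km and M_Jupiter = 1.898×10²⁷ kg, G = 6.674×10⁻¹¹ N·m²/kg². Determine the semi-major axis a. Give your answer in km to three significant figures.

a ≈ 6.19×10⁵ km

μ = GM = 6.674×10⁻¹¹ × 1.898×10²⁷ = 1.267×10¹⁷ m³/s².
r = 69910 + 708100 = 7.7801×10⁵ km = 7.780×10⁸ m.
Specific orbital energy ε = v²/2 − μ/r = (11000)²/2 − 1.267×10¹⁷/7.780×10⁸ = -1.023×10⁸ J/kg.
Since ε = −μ/(2a), a = −μ/(2ε) = 6.190×10⁸ m = 6.1903×10⁵ km.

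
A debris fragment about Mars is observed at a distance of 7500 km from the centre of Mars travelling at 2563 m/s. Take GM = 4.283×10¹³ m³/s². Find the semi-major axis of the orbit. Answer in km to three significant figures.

r = 7.500×10⁶ m.
Vis-viva rearranged: 1/a = 2/r − v²/μ = 2.667×10⁻⁷ − 1.534×10⁻⁷ = 1.133×10⁻⁷ m⁻¹.
a = 8.827×10⁶ m = 8826.6 km.

a ≈ 8830 km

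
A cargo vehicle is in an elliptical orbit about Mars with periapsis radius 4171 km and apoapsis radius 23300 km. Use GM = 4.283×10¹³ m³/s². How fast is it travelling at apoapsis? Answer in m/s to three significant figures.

v ≈ 747 m/s

Semi-major axis a = (r_p + r_a)/2 = 13736 km = 1.374×10⁷ m.
Vis-viva: v² = μ(2/r − 1/a) = 4.283×10¹³ × (8.584×10⁻⁸ − 7.280×10⁻⁸) = 5.582×10⁵ m²/s².
v = 747.1 m/s.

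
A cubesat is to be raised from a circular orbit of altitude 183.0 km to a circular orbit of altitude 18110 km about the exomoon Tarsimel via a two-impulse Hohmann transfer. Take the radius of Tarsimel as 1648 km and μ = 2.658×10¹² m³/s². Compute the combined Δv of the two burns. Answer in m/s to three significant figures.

r₁ = 1648 + 183.0 = 1831.0 km = 1.8310×10⁶ m.
r₂ = 1648 + 18110 = 19758 km = 1.9758×10⁷ m.
Transfer ellipse a_t = (r₁ + r₂)/2 = 1.079×10⁷ m.
At r₁: circular v_c1 = √(μ/r₁) = 1205 m/s; transfer-periapsis v_p = √[μ(2/r₁ − 1/a_t)] = 1630 m/s.
Δv₁ = v_p − v_c1 = 425.2 m/s.
At r₂: circular v_c2 = √(μ/r₂) = 366.8 m/s; transfer-apoapsis v_a = √[μ(2/r₂ − 1/a_t)] = 151.1 m/s.
Δv₂ = v_c2 − v_a = 215.7 m/s.
Total Δv = Δv₁ + Δv₂ = 640.9 m/s.

Δv_total ≈ 641 m/s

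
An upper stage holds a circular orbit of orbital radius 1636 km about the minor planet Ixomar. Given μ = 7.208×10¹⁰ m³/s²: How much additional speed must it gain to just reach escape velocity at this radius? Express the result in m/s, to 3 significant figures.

r = 1636 km = 1.636×10⁶ m.
Circular speed v_c = √(μ/r) = 209.9 m/s.
Escape speed v_esc = √(2μ/r) = √2 × v_c = 296.8 m/s.
Δv = v_esc − v_c = 86.94 m/s.

Δv ≈ 86.9 m/s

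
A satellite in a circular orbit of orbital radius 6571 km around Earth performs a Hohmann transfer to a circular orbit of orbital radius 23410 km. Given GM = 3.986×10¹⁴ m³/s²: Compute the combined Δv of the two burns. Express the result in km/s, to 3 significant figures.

Δv_total ≈ 3.34 km/s

r₁ = 6571 km = 6.571×10⁶ m.
r₂ = 23410 km = 2.341×10⁷ m.
Transfer ellipse a_t = (r₁ + r₂)/2 = 1.499×10⁷ m.
At r₁: circular v_c1 = √(μ/r₁) = 7788 m/s; transfer-perigee v_p = √[μ(2/r₁ − 1/a_t)] = 9733 m/s.
Δv₁ = v_p − v_c1 = 1944 m/s.
At r₂: circular v_c2 = √(μ/r₂) = 4126 m/s; transfer-apogee v_a = √[μ(2/r₂ − 1/a_t)] = 2732 m/s.
Δv₂ = v_c2 − v_a = 1394 m/s.
Total Δv = Δv₁ + Δv₂ = 3339 m/s = 3.339 km/s.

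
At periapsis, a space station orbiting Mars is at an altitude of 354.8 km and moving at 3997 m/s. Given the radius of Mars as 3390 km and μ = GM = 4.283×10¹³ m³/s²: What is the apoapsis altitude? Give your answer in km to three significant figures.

r_p = 3390 + 354.8 = 3744.8 km = 3.745×10⁶ m.
Specific energy ε = v²/2 − μ/r = -3.449×10⁶ J/kg, so a = −μ/(2ε) = 6.209×10⁶ m.
The apsides satisfy r_p + r_a = 2a, so the apoapsis radius is 2a − r_p = 8.673×10⁶ m = 8672.6 km.
Apoapsis altitude = 8672.6 − 3390 = 5282.6 km.

apoapsis altitude ≈ 5280 km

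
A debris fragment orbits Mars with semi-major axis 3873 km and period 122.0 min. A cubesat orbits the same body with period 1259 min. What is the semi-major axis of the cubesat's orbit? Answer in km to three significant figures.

a₂ ≈ 18400 km

Kepler's third law: a³ ∝ T², so a₂ = a₁ (T₂/T₁)^(2/3).
T₂/T₁ = 10.32, (T₂/T₁)^(2/3) = 4.740.
a₂ = 3873 × 4.740 = 18360 km.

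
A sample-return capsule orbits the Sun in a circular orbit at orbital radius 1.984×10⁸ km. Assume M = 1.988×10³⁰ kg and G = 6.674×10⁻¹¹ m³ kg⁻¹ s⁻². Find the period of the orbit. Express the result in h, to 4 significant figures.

μ = GM = 6.674×10⁻¹¹ × 1.988×10³⁰ = 1.327×10²⁰ m³/s².
r = 1.984×10⁸ km = 1.984×10¹¹ m.
Kepler's third law: T = 2π√(r³/μ) = 2π√((1.984×10¹¹)³ / 1.327×10²⁰).
r³/μ = 5.886×10¹³ s², so T = 2π × 7.672×10⁶ = 4.820×10⁷ s.
Converting: 4.820×10⁷ s ÷ 3600 = 13390 h.

T ≈ 13390 h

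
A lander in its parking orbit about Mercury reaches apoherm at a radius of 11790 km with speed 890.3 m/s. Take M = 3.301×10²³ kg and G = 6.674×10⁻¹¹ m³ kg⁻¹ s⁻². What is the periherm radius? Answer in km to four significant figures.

periherm radius ≈ 3174 km

μ = GM = 6.674×10⁻¹¹ × 3.301×10²³ = 2.203×10¹³ m³/s².
r_a = 1.179×10⁷ m.
Specific energy ε = v²/2 − μ/r = -1.472×10⁶ J/kg, so a = −μ/(2ε) = 7.482×10⁶ m.
The apsides satisfy r_p + r_a = 2a, so the periherm radius is 2a − r_a = 3.174×10⁶ m = 3173.7 km.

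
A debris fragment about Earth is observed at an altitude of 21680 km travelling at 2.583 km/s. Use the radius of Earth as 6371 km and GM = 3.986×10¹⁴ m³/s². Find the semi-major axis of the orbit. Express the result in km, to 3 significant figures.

r = 6371 + 21680 = 28051 km = 2.805×10⁷ m.
Vis-viva rearranged: 1/a = 2/r − v²/μ = 7.130×10⁻⁸ − 1.674×10⁻⁸ = 5.456×10⁻⁸ m⁻¹.
a = 1.833×10⁷ m = 18328 km.

a ≈ 18300 km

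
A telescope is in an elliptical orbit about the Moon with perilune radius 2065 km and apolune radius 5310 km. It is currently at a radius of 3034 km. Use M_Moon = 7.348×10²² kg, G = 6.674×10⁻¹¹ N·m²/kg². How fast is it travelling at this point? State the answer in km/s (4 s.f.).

μ = GM = 6.674×10⁻¹¹ × 7.348×10²² = 4.904×10¹² m³/s².
Semi-major axis a = (r_p + r_a)/2 = 3687.5 km = 3.688×10⁶ m.
Vis-viva: v² = μ(2/r − 1/a) = 4.904×10¹² × (6.592×10⁻⁷ − 2.712×10⁻⁷) = 1.903×10⁶ m²/s².
v = 1379 m/s = 1.379 km/s.

v ≈ 1.379 km/s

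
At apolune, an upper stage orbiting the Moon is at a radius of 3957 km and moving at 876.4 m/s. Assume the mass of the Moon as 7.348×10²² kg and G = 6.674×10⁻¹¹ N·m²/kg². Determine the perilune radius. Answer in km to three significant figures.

perilune radius ≈ 1780 km

μ = GM = 6.674×10⁻¹¹ × 7.348×10²² = 4.904×10¹² m³/s².
r_a = 3.957×10⁶ m.
Specific energy ε = v²/2 − μ/r = -8.553×10⁵ J/kg, so a = −μ/(2ε) = 2.867×10⁶ m.
The apsides satisfy r_p + r_a = 2a, so the perilune radius is 2a − r_a = 1.777×10⁶ m = 1776.7 km.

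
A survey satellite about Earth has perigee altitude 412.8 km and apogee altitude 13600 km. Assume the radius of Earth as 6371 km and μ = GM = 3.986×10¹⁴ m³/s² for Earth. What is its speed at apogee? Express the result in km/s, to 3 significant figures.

v ≈ 3.18 km/s

r_p = 6371 + 412.8 = 6783.8 km = 6.7838×10⁶ m.
r_a = 6371 + 13600 = 19971 km = 1.9971×10⁷ m.
Semi-major axis a = (r_p + r_a)/2 = 13377 km = 1.338×10⁷ m.
Vis-viva: v² = μ(2/r − 1/a) = 3.986×10¹⁴ × (1.001×10⁻⁷ − 7.475×10⁻⁸) = 1.012×10⁷ m²/s².
v = 3181 m/s = 3.181 km/s.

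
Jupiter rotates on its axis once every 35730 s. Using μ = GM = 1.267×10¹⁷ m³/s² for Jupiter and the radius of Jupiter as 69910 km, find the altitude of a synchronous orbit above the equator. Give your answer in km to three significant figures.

A synchronous orbit has period T, so by Kepler's third law a = (μT²/4π²)^(1/3).
μT²/4π² = 1.267×10¹⁷ × (3.573×10⁴)² / 39.48 = 4.097×10²⁴ m³.
a = 1.600×10⁸ m = 1.6002×10⁵ km.
Altitude h = a − R = 1.6002×10⁵ − 69910 = 90105 km.

h_sync ≈ 90100 km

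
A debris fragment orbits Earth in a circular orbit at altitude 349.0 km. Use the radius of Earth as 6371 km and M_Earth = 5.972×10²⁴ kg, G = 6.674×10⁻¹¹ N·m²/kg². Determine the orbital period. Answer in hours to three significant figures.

μ = GM = 6.674×10⁻¹¹ × 5.972×10²⁴ = 3.986×10¹⁴ m³/s².
r = 6371 + 349.0 = 6720.0 km = 6.7200×10⁶ m.
Kepler's third law: T = 2π√(r³/μ) = 2π√((6.720×10⁶)³ / 3.986×10¹⁴).
r³/μ = 7.614×10⁵ s², so T = 2π × 8.726×10² = 5.483×10³ s.
Converting: 5.483×10³ s ÷ 3600 = 1.523 hours.

T ≈ 1.52 hours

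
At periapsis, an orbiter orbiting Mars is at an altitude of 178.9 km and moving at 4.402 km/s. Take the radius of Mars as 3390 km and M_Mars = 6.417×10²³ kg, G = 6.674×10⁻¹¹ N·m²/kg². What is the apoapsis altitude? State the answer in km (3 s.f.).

apoapsis altitude ≈ 11600 km

μ = GM = 6.674×10⁻¹¹ × 6.417×10²³ = 4.283×10¹³ m³/s².
r_p = 3390 + 178.9 = 3568.9 km = 3.569×10⁶ m.
Specific energy ε = v²/2 − μ/r = -2.311×10⁶ J/kg, so a = −μ/(2ε) = 9.265×10⁶ m.
The apsides satisfy r_p + r_a = 2a, so the apoapsis radius is 2a − r_p = 1.496×10⁷ m = 14961 km.
Apoapsis altitude = 14961 − 3390 = 11571 km.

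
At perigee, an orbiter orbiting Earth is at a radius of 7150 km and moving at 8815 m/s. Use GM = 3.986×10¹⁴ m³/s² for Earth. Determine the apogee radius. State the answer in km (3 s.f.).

apogee radius ≈ 16400 km

r_p = 7.150×10⁶ m.
Specific energy ε = v²/2 − μ/r = -1.690×10⁷ J/kg, so a = −μ/(2ε) = 1.180×10⁷ m.
The apsides satisfy r_p + r_a = 2a, so the apogee radius is 2a − r_p = 1.644×10⁷ m = 16441 km.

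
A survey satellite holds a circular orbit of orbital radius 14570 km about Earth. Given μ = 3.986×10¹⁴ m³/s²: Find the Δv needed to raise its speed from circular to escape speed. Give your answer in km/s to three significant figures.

r = 14570 km = 1.457×10⁷ m.
Circular speed v_c = √(μ/r) = 5230 m/s.
Escape speed v_esc = √(2μ/r) = √2 × v_c = 7397 m/s.
Δv = v_esc − v_c = 2167 m/s = 2.167 km/s.

Δv ≈ 2.17 km/s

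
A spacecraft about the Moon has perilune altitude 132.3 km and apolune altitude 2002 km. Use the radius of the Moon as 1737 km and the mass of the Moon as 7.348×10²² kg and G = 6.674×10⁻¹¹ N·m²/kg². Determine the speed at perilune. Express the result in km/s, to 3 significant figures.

v ≈ 1.87 km/s

μ = GM = 6.674×10⁻¹¹ × 7.348×10²² = 4.904×10¹² m³/s².
r_p = 1737 + 132.3 = 1869.3 km = 1.8693×10⁶ m.
r_a = 1737 + 2002 = 3739.0 km = 3.7390×10⁶ m.
Semi-major axis a = (r_p + r_a)/2 = 2804.2 km = 2.804×10⁶ m.
Vis-viva: v² = μ(2/r − 1/a) = 4.904×10¹² × (1.070×10⁻⁶ − 3.566×10⁻⁷) = 3.498×10⁶ m²/s².
v = 1870 m/s = 1.870 km/s.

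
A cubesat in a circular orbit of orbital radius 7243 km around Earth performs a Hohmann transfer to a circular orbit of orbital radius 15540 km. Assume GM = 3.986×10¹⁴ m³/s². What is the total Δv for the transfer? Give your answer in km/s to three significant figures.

r₁ = 7243 km = 7.243×10⁶ m.
r₂ = 15540 km = 1.554×10⁷ m.
Transfer ellipse a_t = (r₁ + r₂)/2 = 1.139×10⁷ m.
At r₁: circular v_c1 = √(μ/r₁) = 7418 m/s; transfer-perigee v_p = √[μ(2/r₁ − 1/a_t)] = 8665 m/s.
Δv₁ = v_p − v_c1 = 1246 m/s.
At r₂: circular v_c2 = √(μ/r₂) = 5065 m/s; transfer-apogee v_a = √[μ(2/r₂ − 1/a_t)] = 4038 m/s.
Δv₂ = v_c2 − v_a = 1026 m/s.
Total Δv = Δv₁ + Δv₂ = 2272 m/s = 2.272 km/s.

Δv_total ≈ 2.27 km/s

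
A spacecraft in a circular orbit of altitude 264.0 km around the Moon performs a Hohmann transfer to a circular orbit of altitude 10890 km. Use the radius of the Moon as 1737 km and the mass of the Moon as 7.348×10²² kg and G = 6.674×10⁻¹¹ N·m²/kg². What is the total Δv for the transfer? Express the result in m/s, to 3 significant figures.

Δv_total ≈ 789 m/s

μ = GM = 6.674×10⁻¹¹ × 7.348×10²² = 4.904×10¹² m³/s².
r₁ = 1737 + 264.0 = 2001.0 km = 2.0010×10⁶ m.
r₂ = 1737 + 10890 = 12627 km = 1.2627×10⁷ m.
Transfer ellipse a_t = (r₁ + r₂)/2 = 7.314×10⁶ m.
At r₁: circular v_c1 = √(μ/r₁) = 1566 m/s; transfer-perilune v_p = √[μ(2/r₁ − 1/a_t)] = 2057 m/s.
Δv₁ = v_p − v_c1 = 491.5 m/s.
At r₂: circular v_c2 = √(μ/r₂) = 623.2 m/s; transfer-apolune v_a = √[μ(2/r₂ − 1/a_t)] = 326.0 m/s.
Δv₂ = v_c2 − v_a = 297.2 m/s.
Total Δv = Δv₁ + Δv₂ = 788.7 m/s.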